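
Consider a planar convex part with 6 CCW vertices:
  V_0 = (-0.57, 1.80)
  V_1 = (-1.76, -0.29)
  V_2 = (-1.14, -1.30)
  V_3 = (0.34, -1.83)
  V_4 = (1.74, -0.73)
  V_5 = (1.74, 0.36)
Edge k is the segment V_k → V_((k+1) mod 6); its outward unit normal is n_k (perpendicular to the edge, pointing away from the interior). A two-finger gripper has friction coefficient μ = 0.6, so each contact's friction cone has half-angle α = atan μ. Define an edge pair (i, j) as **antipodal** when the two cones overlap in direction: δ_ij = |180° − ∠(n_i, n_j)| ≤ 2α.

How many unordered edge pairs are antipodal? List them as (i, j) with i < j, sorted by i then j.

α = atan 0.6 = 30.96°;  2α = 61.93°
n_0 = (-0.8690, +0.4948)
n_1 = (-0.8522, -0.5232)
n_2 = (-0.3371, -0.9415)
n_3 = (+0.6178, -0.7863)
n_4 = (+1.0000, -0.0000)
n_5 = (+0.5290, +0.8486)
  (0,1): δ = 118.80°  ·
  (0,2): δ = 80.05°  ·
  (0,3): δ = 22.19°  ✓
  (0,4): δ = 29.66°  ✓
  (0,5): δ = 87.72°  ·
  (1,2): δ = 141.25°  ·
  (1,3): δ = 83.39°  ·
  (1,4): δ = 31.54°  ✓
  (1,5): δ = 26.52°  ✓
  (2,3): δ = 122.14°  ·
  (2,4): δ = 70.30°  ·
  (2,5): δ = 12.24°  ✓
  (3,4): δ = 128.16°  ·
  (3,5): δ = 70.10°  ·
  (4,5): δ = 121.94°  ·
antipodal pairs: 5

count = 5; pairs: (0,3), (0,4), (1,4), (1,5), (2,5)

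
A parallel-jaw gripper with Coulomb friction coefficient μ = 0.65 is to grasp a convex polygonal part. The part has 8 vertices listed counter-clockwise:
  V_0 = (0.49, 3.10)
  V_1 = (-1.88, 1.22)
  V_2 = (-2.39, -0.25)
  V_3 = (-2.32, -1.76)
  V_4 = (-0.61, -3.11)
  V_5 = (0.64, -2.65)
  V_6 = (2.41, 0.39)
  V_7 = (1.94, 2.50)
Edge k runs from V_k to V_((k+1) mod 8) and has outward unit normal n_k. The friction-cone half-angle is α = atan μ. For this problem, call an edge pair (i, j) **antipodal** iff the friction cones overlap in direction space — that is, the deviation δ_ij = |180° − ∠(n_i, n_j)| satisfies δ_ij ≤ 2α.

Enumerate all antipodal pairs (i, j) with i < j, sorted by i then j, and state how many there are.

count = 12; pairs: (0,4), (0,5), (0,6), (1,4), (1,5), (1,6), (2,5), (2,6), (2,7), (3,6), (3,7), (4,7)

α = atan 0.65 = 33.02°;  2α = 66.05°
n_0 = (-0.6215, +0.7834)
n_1 = (-0.9448, +0.3278)
n_2 = (-0.9989, -0.0463)
n_3 = (-0.6196, -0.7849)
n_4 = (+0.3454, -0.9385)
n_5 = (+0.8642, -0.5032)
n_6 = (+0.9761, +0.2174)
n_7 = (+0.3824, +0.9240)
  (0,1): δ = 147.56°  ·
  (0,2): δ = 125.77°  ·
  (0,3): δ = 76.71°  ·
  (0,4): δ = 18.22°  ✓
  (0,5): δ = 21.37°  ✓
  (0,6): δ = 64.13°  ✓
  (0,7): δ = 119.10°  ·
  (1,2): δ = 158.21°  ·
  (1,3): δ = 109.16°  ·
  (1,4): δ = 50.66°  ✓
  (1,5): δ = 11.08°  ✓
  (1,6): δ = 31.69°  ✓
  (1,7): δ = 86.65°  ·
  (2,3): δ = 130.94°  ·
  (2,4): δ = 72.45°  ·
  (2,5): δ = 32.86°  ✓
  (2,6): δ = 9.90°  ✓
  (2,7): δ = 64.87°  ✓
  (3,4): δ = 121.51°  ·
  (3,5): δ = 81.92°  ·
  (3,6): δ = 39.15°  ✓
  (3,7): δ = 15.81°  ✓
  (4,5): δ = 140.41°  ·
  (4,6): δ = 97.65°  ·
  (4,7): δ = 42.68°  ✓
  (5,6): δ = 137.23°  ·
  (5,7): δ = 82.27°  ·
  (6,7): δ = 125.04°  ·
antipodal pairs: 12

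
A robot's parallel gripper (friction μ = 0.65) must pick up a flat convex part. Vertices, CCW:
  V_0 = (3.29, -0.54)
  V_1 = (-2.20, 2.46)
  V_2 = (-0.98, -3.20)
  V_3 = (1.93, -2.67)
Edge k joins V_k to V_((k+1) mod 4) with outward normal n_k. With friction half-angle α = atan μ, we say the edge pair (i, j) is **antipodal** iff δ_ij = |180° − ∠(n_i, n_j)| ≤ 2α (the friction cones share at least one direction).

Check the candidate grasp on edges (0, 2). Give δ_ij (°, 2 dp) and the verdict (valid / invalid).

α = atan 0.65 = 33.02°;  2α = 66.05°
edge 0: e_0 = (-5.49, +3.00);  n_0 = (+0.4795, +0.8775)
edge 2: e_2 = (+2.91, +0.53);  n_2 = (+0.1792, -0.9838)
∠(n_0, n_2) = 141.02°
δ = |180° − 141.02°| = 38.98°
38.98° ≤ 2α = 66.05°  →  valid

δ = 38.98°, valid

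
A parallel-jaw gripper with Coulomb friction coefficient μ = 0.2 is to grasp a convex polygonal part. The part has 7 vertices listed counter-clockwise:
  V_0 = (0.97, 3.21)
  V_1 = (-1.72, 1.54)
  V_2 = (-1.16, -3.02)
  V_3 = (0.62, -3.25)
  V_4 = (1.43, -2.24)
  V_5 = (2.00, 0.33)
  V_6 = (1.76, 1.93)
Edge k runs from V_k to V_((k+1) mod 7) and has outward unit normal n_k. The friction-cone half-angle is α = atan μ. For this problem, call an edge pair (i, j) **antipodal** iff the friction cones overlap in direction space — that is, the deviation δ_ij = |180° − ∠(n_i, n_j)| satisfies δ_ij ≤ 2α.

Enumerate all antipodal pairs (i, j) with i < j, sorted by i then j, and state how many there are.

α = atan 0.2 = 11.31°;  2α = 22.62°
n_0 = (-0.5274, +0.8496)
n_1 = (-0.9925, -0.1219)
n_2 = (-0.1281, -0.9918)
n_3 = (+0.7801, -0.6256)
n_4 = (+0.9763, -0.2165)
n_5 = (+0.9889, +0.1483)
n_6 = (+0.8510, +0.5252)
  (0,1): δ = 114.83°  ·
  (0,2): δ = 39.20°  ·
  (0,3): δ = 19.44°  ✓
  (0,4): δ = 45.66°  ·
  (0,5): δ = 66.70°  ·
  (0,6): δ = 89.85°  ·
  (1,2): δ = 104.36°  ·
  (1,3): δ = 45.73°  ·
  (1,4): δ = 19.51°  ✓
  (1,5): δ = 1.53°  ✓
  (1,6): δ = 24.68°  ·
  (2,3): δ = 121.37°  ·
  (2,4): δ = 95.14°  ·
  (2,5): δ = 74.11°  ·
  (2,6): δ = 50.96°  ·
  (3,4): δ = 153.78°  ·
  (3,5): δ = 132.74°  ·
  (3,6): δ = 109.59°  ·
  (4,5): δ = 158.96°  ·
  (4,6): δ = 135.81°  ·
  (5,6): δ = 156.85°  ·
antipodal pairs: 3

count = 3; pairs: (0,3), (1,4), (1,5)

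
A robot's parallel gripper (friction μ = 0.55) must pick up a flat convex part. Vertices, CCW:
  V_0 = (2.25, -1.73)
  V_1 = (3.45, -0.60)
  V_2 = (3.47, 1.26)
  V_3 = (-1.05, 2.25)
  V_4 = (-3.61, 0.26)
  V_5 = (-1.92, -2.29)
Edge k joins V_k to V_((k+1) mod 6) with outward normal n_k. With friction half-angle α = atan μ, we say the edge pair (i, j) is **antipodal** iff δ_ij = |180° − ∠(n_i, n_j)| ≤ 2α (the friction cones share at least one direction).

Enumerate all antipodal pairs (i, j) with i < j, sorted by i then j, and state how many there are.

count = 7; pairs: (0,2), (0,3), (1,3), (1,4), (2,4), (2,5), (3,5)

α = atan 0.55 = 28.81°;  2α = 57.62°
n_0 = (+0.6856, -0.7280)
n_1 = (+0.9999, -0.0108)
n_2 = (+0.2140, +0.9768)
n_3 = (-0.6137, +0.7895)
n_4 = (-0.8336, -0.5524)
n_5 = (+0.1331, -0.9911)
  (0,1): δ = 133.90°  ·
  (0,2): δ = 55.63°  ✓
  (0,3): δ = 5.42°  ✓
  (0,4): δ = 80.26°  ·
  (0,5): δ = 144.37°  ·
  (1,2): δ = 101.74°  ·
  (1,3): δ = 51.52°  ✓
  (1,4): δ = 34.15°  ✓
  (1,5): δ = 98.26°  ·
  (2,3): δ = 129.79°  ·
  (2,4): δ = 44.11°  ✓
  (2,5): δ = 20.00°  ✓
  (3,4): δ = 94.33°  ·
  (3,5): δ = 30.21°  ✓
  (4,5): δ = 115.89°  ·
antipodal pairs: 7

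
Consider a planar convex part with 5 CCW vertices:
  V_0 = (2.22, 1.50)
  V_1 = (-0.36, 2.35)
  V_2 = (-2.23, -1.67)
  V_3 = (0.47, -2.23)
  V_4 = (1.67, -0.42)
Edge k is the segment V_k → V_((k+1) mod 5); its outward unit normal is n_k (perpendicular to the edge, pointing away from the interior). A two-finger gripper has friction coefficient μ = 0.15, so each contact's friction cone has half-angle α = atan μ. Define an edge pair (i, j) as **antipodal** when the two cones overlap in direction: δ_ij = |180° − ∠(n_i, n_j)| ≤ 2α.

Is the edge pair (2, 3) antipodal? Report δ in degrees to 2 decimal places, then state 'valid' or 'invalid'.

α = atan 0.15 = 8.53°;  2α = 17.06°
edge 2: e_2 = (+2.70, -0.56);  n_2 = (-0.2031, -0.9792)
edge 3: e_3 = (+1.20, +1.81);  n_3 = (+0.8335, -0.5526)
∠(n_2, n_3) = 68.17°
δ = |180° − 68.17°| = 111.83°
111.83° > 2α = 17.06°  →  invalid

δ = 111.83°, invalid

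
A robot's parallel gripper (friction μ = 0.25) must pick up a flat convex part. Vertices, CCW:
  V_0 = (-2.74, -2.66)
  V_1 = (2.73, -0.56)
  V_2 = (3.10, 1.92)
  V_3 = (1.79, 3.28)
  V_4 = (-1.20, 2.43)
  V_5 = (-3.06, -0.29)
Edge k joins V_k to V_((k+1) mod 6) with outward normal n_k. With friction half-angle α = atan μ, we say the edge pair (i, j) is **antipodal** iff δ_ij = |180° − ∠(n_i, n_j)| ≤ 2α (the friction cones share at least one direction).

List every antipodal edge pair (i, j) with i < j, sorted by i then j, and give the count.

count = 3; pairs: (0,3), (1,4), (1,5)

α = atan 0.25 = 14.04°;  2α = 28.07°
n_0 = (+0.3584, -0.9336)
n_1 = (+0.9891, -0.1476)
n_2 = (+0.7202, +0.6937)
n_3 = (-0.2734, +0.9619)
n_4 = (-0.8255, +0.5645)
n_5 = (-0.9910, -0.1338)
  (0,1): δ = 119.49°  ·
  (0,2): δ = 67.08°  ·
  (0,3): δ = 5.13°  ✓
  (0,4): δ = 34.63°  ·
  (0,5): δ = 76.69°  ·
  (1,2): δ = 127.59°  ·
  (1,3): δ = 65.64°  ·
  (1,4): δ = 25.88°  ✓
  (1,5): δ = 16.18°  ✓
  (2,3): δ = 118.06°  ·
  (2,4): δ = 78.29°  ·
  (2,5): δ = 36.24°  ·
  (3,4): δ = 140.23°  ·
  (3,5): δ = 98.18°  ·
  (4,5): δ = 137.95°  ·
antipodal pairs: 3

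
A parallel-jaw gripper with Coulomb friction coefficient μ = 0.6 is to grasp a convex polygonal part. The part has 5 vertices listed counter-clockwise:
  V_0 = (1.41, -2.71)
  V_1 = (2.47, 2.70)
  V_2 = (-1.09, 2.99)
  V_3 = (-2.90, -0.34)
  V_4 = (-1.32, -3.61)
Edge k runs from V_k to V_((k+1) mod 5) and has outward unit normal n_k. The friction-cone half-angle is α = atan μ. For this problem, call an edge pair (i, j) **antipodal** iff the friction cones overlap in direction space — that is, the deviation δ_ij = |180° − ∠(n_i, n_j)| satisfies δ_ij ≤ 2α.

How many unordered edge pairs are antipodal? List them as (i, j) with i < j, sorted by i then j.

α = atan 0.6 = 30.96°;  2α = 61.93°
n_0 = (+0.9813, -0.1923)
n_1 = (+0.0812, +0.9967)
n_2 = (-0.8786, +0.4776)
n_3 = (-0.9004, -0.4351)
n_4 = (+0.3131, -0.9497)
  (0,1): δ = 83.57°  ·
  (0,2): δ = 17.44°  ✓
  (0,3): δ = 36.87°  ✓
  (0,4): δ = 119.33°  ·
  (1,2): δ = 113.87°  ·
  (1,3): δ = 59.55°  ✓
  (1,4): δ = 22.90°  ✓
  (2,3): δ = 125.69°  ·
  (2,4): δ = 43.23°  ✓
  (3,4): δ = 97.54°  ·
antipodal pairs: 5

count = 5; pairs: (0,2), (0,3), (1,3), (1,4), (2,4)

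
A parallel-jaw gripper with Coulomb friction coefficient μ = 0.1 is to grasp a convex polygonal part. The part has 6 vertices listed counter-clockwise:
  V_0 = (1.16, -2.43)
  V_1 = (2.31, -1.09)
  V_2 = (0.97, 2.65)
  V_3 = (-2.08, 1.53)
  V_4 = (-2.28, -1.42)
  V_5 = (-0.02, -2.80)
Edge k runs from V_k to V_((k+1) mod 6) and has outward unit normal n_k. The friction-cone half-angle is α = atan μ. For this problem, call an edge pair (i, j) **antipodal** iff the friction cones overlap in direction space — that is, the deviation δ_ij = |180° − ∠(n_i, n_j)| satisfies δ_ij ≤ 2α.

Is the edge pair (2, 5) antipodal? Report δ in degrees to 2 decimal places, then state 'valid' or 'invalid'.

δ = 2.75°, valid

α = atan 0.1 = 5.71°;  2α = 11.42°
edge 2: e_2 = (-3.05, -1.12);  n_2 = (-0.3447, +0.9387)
edge 5: e_5 = (+1.18, +0.37);  n_5 = (+0.2992, -0.9542)
∠(n_2, n_5) = 177.25°
δ = |180° − 177.25°| = 2.75°
2.75° ≤ 2α = 11.42°  →  valid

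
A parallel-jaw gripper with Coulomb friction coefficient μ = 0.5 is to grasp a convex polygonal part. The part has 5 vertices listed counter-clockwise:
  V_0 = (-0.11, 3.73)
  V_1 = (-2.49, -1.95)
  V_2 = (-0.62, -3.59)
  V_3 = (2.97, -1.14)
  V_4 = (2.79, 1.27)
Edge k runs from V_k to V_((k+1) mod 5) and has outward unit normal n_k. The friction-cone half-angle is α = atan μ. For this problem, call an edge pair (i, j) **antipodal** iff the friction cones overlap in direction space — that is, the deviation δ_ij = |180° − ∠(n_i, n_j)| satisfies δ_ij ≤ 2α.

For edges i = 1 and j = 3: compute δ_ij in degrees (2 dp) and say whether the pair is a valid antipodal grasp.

δ = 44.48°, valid

α = atan 0.5 = 26.57°;  2α = 53.13°
edge 1: e_1 = (+1.87, -1.64);  n_1 = (-0.6594, -0.7518)
edge 3: e_3 = (-0.18, +2.41);  n_3 = (+0.9972, +0.0745)
∠(n_1, n_3) = 135.52°
δ = |180° − 135.52°| = 44.48°
44.48° ≤ 2α = 53.13°  →  valid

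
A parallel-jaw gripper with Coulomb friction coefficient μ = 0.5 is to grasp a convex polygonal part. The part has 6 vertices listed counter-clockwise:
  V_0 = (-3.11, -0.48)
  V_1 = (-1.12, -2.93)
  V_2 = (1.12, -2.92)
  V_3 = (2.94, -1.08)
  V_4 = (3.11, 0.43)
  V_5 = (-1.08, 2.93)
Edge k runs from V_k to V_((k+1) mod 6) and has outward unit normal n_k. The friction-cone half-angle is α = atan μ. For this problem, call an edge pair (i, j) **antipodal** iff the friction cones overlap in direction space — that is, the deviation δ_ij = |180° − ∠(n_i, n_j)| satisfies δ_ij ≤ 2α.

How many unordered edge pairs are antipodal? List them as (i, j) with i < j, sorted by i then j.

α = atan 0.5 = 26.57°;  2α = 53.13°
n_0 = (-0.7762, -0.6305)
n_1 = (+0.0045, -1.0000)
n_2 = (+0.7110, -0.7032)
n_3 = (+0.9937, -0.1119)
n_4 = (+0.5124, +0.8588)
n_5 = (-0.8593, +0.5115)
  (0,1): δ = 128.83°  ·
  (0,2): δ = 83.77°  ·
  (0,3): δ = 45.51°  ✓
  (0,4): δ = 20.09°  ✓
  (0,5): δ = 110.15°  ·
  (1,2): δ = 134.94°  ·
  (1,3): δ = 96.68°  ·
  (1,4): δ = 31.08°  ✓
  (1,5): δ = 58.98°  ·
  (2,3): δ = 141.74°  ·
  (2,4): δ = 76.14°  ·
  (2,5): δ = 13.92°  ✓
  (3,4): δ = 114.40°  ·
  (3,5): δ = 24.34°  ✓
  (4,5): δ = 89.94°  ·
antipodal pairs: 5

count = 5; pairs: (0,3), (0,4), (1,4), (2,5), (3,5)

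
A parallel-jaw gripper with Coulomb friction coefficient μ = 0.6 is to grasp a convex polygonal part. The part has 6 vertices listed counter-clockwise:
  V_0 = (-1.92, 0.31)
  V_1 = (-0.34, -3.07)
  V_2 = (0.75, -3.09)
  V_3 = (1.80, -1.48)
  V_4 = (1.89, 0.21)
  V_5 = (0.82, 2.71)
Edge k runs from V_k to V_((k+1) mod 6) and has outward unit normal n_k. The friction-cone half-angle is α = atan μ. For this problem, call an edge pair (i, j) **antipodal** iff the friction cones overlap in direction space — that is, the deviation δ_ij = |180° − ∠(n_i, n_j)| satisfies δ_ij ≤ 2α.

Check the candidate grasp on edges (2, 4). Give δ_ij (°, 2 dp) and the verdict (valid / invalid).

δ = 123.72°, invalid

α = atan 0.6 = 30.96°;  2α = 61.93°
edge 2: e_2 = (+1.05, +1.61);  n_2 = (+0.8376, -0.5463)
edge 4: e_4 = (-1.07, +2.50);  n_4 = (+0.9193, +0.3935)
∠(n_2, n_4) = 56.28°
δ = |180° − 56.28°| = 123.72°
123.72° > 2α = 61.93°  →  invalid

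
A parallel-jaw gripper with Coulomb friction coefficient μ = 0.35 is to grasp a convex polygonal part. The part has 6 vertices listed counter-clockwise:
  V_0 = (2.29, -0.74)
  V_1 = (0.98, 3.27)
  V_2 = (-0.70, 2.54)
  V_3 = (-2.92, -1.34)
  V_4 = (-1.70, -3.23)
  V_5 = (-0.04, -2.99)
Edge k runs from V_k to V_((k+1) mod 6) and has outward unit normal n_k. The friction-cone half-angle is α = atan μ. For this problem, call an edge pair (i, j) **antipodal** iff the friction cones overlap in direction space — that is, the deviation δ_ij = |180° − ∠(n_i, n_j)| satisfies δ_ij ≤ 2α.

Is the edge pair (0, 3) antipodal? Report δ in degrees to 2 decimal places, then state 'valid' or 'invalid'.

δ = 14.75°, valid

α = atan 0.35 = 19.29°;  2α = 38.58°
edge 0: e_0 = (-1.31, +4.01);  n_0 = (+0.9506, +0.3105)
edge 3: e_3 = (+1.22, -1.89);  n_3 = (-0.8402, -0.5423)
∠(n_0, n_3) = 165.25°
δ = |180° − 165.25°| = 14.75°
14.75° ≤ 2α = 38.58°  →  valid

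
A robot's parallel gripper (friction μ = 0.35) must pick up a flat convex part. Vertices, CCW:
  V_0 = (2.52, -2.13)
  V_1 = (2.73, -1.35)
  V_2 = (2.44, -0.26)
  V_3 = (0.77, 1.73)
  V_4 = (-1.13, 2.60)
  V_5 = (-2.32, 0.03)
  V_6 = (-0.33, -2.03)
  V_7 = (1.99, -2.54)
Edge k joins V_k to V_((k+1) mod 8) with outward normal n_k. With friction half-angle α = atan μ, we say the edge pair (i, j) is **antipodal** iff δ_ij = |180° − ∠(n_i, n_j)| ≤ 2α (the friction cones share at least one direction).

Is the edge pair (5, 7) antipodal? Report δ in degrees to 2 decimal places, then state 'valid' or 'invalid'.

α = atan 0.35 = 19.29°;  2α = 38.58°
edge 5: e_5 = (+1.99, -2.06);  n_5 = (-0.7192, -0.6948)
edge 7: e_7 = (+0.53, +0.41);  n_7 = (+0.6119, -0.7910)
∠(n_5, n_7) = 83.72°
δ = |180° − 83.72°| = 96.28°
96.28° > 2α = 38.58°  →  invalid

δ = 96.28°, invalid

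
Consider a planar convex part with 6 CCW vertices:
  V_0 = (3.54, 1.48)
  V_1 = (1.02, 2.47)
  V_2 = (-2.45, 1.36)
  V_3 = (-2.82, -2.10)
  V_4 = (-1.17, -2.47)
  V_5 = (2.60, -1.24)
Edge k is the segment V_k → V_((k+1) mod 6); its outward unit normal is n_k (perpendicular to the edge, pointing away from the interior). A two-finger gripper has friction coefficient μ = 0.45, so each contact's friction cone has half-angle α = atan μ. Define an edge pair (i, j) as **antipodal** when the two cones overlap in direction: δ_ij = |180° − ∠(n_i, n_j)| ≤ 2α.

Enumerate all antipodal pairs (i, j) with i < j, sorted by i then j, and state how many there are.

count = 5; pairs: (0,3), (0,4), (1,3), (1,4), (2,5)

α = atan 0.45 = 24.23°;  2α = 48.46°
n_0 = (+0.3657, +0.9308)
n_1 = (-0.3047, +0.9525)
n_2 = (-0.9943, +0.1063)
n_3 = (-0.2188, -0.9758)
n_4 = (+0.3102, -0.9507)
n_5 = (+0.9452, -0.3266)
  (0,1): δ = 140.81°  ·
  (0,2): δ = 74.66°  ·
  (0,3): δ = 8.81°  ✓
  (0,4): δ = 39.52°  ✓
  (0,5): δ = 92.38°  ·
  (1,2): δ = 113.84°  ·
  (1,3): δ = 30.38°  ✓
  (1,4): δ = 0.33°  ✓
  (1,5): δ = 53.20°  ·
  (2,3): δ = 96.54°  ·
  (2,4): δ = 65.83°  ·
  (2,5): δ = 12.96°  ✓
  (3,4): δ = 149.29°  ·
  (3,5): δ = 96.43°  ·
  (4,5): δ = 127.13°  ·
antipodal pairs: 5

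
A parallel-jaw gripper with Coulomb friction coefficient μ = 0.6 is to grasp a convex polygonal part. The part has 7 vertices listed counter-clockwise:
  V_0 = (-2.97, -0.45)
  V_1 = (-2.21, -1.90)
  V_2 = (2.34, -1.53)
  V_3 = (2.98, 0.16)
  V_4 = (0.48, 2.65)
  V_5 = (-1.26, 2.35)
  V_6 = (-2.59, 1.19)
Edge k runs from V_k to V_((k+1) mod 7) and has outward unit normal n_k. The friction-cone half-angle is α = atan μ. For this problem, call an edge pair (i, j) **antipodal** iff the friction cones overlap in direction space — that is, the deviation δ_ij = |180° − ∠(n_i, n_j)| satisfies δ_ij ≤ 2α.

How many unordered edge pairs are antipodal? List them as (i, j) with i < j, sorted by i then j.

count = 9; pairs: (0,2), (0,3), (1,3), (1,4), (1,5), (2,4), (2,5), (2,6), (3,6)

α = atan 0.6 = 30.96°;  2α = 61.93°
n_0 = (-0.8857, -0.4642)
n_1 = (+0.0811, -0.9967)
n_2 = (+0.9352, -0.3542)
n_3 = (+0.7057, +0.7085)
n_4 = (-0.1699, +0.9855)
n_5 = (-0.6573, +0.7536)
n_6 = (-0.9742, +0.2257)
  (0,1): δ = 113.01°  ·
  (0,2): δ = 48.40°  ✓
  (0,3): δ = 17.45°  ✓
  (0,4): δ = 72.12°  ·
  (0,5): δ = 103.43°  ·
  (0,6): δ = 139.29°  ·
  (1,2): δ = 115.39°  ·
  (1,3): δ = 49.53°  ✓
  (1,4): δ = 5.13°  ✓
  (1,5): δ = 36.45°  ✓
  (1,6): δ = 72.31°  ·
  (2,3): δ = 114.14°  ·
  (2,4): δ = 59.48°  ✓
  (2,5): δ = 28.16°  ✓
  (2,6): δ = 7.70°  ✓
  (3,4): δ = 125.33°  ·
  (3,5): δ = 94.02°  ·
  (3,6): δ = 58.16°  ✓
  (4,5): δ = 148.69°  ·
  (4,6): δ = 112.83°  ·
  (5,6): δ = 144.14°  ·
antipodal pairs: 9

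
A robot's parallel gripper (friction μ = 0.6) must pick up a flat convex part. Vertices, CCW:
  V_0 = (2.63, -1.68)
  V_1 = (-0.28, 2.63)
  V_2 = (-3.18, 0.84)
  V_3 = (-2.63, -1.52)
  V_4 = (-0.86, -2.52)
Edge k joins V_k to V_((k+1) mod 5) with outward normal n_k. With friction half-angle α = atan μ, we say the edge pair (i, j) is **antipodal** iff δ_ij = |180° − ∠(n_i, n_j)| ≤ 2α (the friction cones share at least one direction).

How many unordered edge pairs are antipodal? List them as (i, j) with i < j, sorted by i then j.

α = atan 0.6 = 30.96°;  2α = 61.93°
n_0 = (+0.8288, +0.5596)
n_1 = (-0.5252, +0.8510)
n_2 = (-0.9739, -0.2270)
n_3 = (-0.4919, -0.8707)
n_4 = (+0.2340, -0.9722)
  (0,1): δ = 92.34°  ·
  (0,2): δ = 20.91°  ✓
  (0,3): δ = 26.51°  ✓
  (0,4): δ = 69.51°  ·
  (1,2): δ = 108.57°  ·
  (1,3): δ = 61.15°  ✓
  (1,4): δ = 18.15°  ✓
  (2,3): δ = 132.58°  ·
  (2,4): δ = 89.59°  ·
  (3,4): δ = 137.00°  ·
antipodal pairs: 4

count = 4; pairs: (0,2), (0,3), (1,3), (1,4)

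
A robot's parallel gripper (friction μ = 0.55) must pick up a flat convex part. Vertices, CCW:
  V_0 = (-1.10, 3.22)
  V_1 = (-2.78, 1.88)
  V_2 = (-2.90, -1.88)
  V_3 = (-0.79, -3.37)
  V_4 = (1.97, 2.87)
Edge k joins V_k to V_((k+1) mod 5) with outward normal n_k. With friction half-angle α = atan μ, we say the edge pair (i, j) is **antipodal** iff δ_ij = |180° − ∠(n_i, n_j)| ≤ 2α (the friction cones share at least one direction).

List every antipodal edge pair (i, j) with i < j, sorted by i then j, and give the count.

α = atan 0.55 = 28.81°;  2α = 57.62°
n_0 = (-0.6236, +0.7818)
n_1 = (-0.9995, +0.0319)
n_2 = (-0.5768, -0.8169)
n_3 = (+0.9145, -0.4045)
n_4 = (+0.1133, +0.9936)
  (0,1): δ = 130.40°  ·
  (0,2): δ = 73.80°  ·
  (0,3): δ = 27.56°  ✓
  (0,4): δ = 134.92°  ·
  (1,2): δ = 123.40°  ·
  (1,3): δ = 22.03°  ✓
  (1,4): δ = 85.32°  ·
  (2,3): δ = 78.63°  ·
  (2,4): δ = 28.72°  ✓
  (3,4): δ = 72.64°  ·
antipodal pairs: 3

count = 3; pairs: (0,3), (1,3), (2,4)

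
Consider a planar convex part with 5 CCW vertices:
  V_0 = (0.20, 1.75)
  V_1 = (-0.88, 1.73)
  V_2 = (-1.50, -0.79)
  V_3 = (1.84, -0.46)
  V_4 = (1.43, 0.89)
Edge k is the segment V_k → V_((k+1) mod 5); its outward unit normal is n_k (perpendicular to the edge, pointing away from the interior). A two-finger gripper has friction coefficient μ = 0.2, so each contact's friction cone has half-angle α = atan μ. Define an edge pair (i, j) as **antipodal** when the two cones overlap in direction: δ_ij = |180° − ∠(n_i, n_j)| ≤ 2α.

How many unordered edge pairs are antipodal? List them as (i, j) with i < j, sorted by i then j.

count = 1; pairs: (0,2)

α = atan 0.2 = 11.31°;  2α = 22.62°
n_0 = (-0.0185, +0.9998)
n_1 = (-0.9710, +0.2389)
n_2 = (+0.0983, -0.9952)
n_3 = (+0.9568, +0.2906)
n_4 = (+0.5730, +0.8195)
  (0,1): δ = 104.88°  ·
  (0,2): δ = 4.58°  ✓
  (0,3): δ = 105.83°  ·
  (0,4): δ = 143.98°  ·
  (1,2): δ = 70.54°  ·
  (1,3): δ = 30.72°  ·
  (1,4): δ = 68.86°  ·
  (2,3): δ = 78.75°  ·
  (2,4): δ = 40.60°  ·
  (3,4): δ = 141.85°  ·
antipodal pairs: 1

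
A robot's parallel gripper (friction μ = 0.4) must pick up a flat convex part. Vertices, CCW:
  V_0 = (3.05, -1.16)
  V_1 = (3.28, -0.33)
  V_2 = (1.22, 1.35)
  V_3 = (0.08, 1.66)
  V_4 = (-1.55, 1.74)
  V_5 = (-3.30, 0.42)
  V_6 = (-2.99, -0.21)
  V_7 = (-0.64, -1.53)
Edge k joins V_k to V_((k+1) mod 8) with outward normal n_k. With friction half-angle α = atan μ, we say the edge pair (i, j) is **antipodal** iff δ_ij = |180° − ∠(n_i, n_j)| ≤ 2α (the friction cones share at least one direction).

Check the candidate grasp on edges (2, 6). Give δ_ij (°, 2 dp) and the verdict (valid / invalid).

α = atan 0.4 = 21.80°;  2α = 43.60°
edge 2: e_2 = (-1.14, +0.31);  n_2 = (+0.2624, +0.9650)
edge 6: e_6 = (+2.35, -1.32);  n_6 = (-0.4897, -0.8719)
∠(n_2, n_6) = 165.89°
δ = |180° − 165.89°| = 14.11°
14.11° ≤ 2α = 43.60°  →  valid

δ = 14.11°, valid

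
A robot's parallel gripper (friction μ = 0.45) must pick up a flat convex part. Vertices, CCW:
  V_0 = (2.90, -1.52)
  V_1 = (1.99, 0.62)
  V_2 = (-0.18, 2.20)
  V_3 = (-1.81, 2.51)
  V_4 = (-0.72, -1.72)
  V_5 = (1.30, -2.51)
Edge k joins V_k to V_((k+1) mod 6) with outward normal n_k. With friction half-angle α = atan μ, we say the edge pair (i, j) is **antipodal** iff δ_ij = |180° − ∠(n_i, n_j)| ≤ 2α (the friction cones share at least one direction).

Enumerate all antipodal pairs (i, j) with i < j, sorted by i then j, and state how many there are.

count = 6; pairs: (0,3), (0,4), (1,3), (1,4), (2,4), (2,5)

α = atan 0.45 = 24.23°;  2α = 48.46°
n_0 = (+0.9203, +0.3913)
n_1 = (+0.5886, +0.8084)
n_2 = (+0.1868, +0.9824)
n_3 = (-0.9684, -0.2495)
n_4 = (-0.3642, -0.9313)
n_5 = (+0.5262, -0.8504)
  (0,1): δ = 149.10°  ·
  (0,2): δ = 123.80°  ·
  (0,3): δ = 8.59°  ✓
  (0,4): δ = 45.60°  ✓
  (0,5): δ = 98.71°  ·
  (1,2): δ = 154.71°  ·
  (1,3): δ = 39.49°  ✓
  (1,4): δ = 14.70°  ✓
  (1,5): δ = 67.81°  ·
  (2,3): δ = 64.78°  ·
  (2,4): δ = 10.59°  ✓
  (2,5): δ = 42.52°  ✓
  (3,4): δ = 125.81°  ·
  (3,5): δ = 72.70°  ·
  (4,5): δ = 126.89°  ·
antipodal pairs: 6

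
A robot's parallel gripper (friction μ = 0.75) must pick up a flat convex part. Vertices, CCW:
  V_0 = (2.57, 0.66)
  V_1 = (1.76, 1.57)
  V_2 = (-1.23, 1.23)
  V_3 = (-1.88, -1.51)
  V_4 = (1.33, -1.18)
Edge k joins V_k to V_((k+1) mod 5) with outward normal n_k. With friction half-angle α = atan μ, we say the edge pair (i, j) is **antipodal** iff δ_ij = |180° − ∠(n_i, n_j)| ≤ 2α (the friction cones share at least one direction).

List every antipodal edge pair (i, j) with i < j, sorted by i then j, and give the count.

count = 6; pairs: (0,2), (0,3), (1,3), (1,4), (2,3), (2,4)

α = atan 0.75 = 36.87°;  2α = 73.74°
n_0 = (+0.7470, +0.6649)
n_1 = (-0.1130, +0.9936)
n_2 = (-0.9730, +0.2308)
n_3 = (+0.1023, -0.9948)
n_4 = (+0.8293, -0.5589)
  (0,1): δ = 125.19°  ·
  (0,2): δ = 55.02°  ✓
  (0,3): δ = 54.20°  ✓
  (0,4): δ = 104.35°  ·
  (1,2): δ = 109.83°  ·
  (1,3): δ = 0.62°  ✓
  (1,4): δ = 49.54°  ✓
  (2,3): δ = 70.79°  ✓
  (2,4): δ = 20.63°  ✓
  (3,4): δ = 129.85°  ·
antipodal pairs: 6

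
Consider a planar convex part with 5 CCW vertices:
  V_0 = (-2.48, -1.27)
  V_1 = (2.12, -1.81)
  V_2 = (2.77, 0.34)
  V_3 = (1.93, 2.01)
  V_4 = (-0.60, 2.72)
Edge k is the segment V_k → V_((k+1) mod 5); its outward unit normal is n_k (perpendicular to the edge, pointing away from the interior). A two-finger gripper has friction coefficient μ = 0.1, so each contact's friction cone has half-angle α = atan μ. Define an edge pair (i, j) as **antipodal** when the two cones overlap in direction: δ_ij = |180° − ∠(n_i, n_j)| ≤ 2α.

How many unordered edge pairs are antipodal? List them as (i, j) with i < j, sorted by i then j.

α = atan 0.1 = 5.71°;  2α = 11.42°
n_0 = (-0.1166, -0.9932)
n_1 = (+0.9572, -0.2894)
n_2 = (+0.8934, +0.4494)
n_3 = (+0.2702, +0.9628)
n_4 = (-0.9046, +0.4262)
  (0,1): δ = 100.13°  ·
  (0,2): δ = 56.60°  ·
  (0,3): δ = 8.98°  ✓
  (0,4): δ = 71.47°  ·
  (1,2): δ = 136.48°  ·
  (1,3): δ = 88.85°  ·
  (1,4): δ = 8.41°  ✓
  (2,3): δ = 132.38°  ·
  (2,4): δ = 51.93°  ·
  (3,4): δ = 99.55°  ·
antipodal pairs: 2

count = 2; pairs: (0,3), (1,4)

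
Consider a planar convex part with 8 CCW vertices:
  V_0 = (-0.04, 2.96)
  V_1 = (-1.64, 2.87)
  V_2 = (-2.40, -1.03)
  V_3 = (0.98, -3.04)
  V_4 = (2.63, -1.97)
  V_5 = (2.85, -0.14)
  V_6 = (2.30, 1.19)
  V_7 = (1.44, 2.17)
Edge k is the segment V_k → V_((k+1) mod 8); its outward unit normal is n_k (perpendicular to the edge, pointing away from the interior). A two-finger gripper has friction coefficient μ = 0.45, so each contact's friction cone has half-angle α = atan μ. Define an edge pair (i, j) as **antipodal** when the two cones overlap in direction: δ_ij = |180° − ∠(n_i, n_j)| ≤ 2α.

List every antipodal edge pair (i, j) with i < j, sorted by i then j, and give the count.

count = 8; pairs: (0,2), (0,3), (1,3), (1,4), (1,5), (2,5), (2,6), (2,7)

α = atan 0.45 = 24.23°;  2α = 48.46°
n_0 = (-0.0562, +0.9984)
n_1 = (-0.9815, +0.1913)
n_2 = (-0.5111, -0.8595)
n_3 = (+0.5441, -0.8390)
n_4 = (+0.9929, -0.1194)
n_5 = (+0.9241, +0.3821)
n_6 = (+0.7516, +0.6596)
n_7 = (+0.4709, +0.8822)
  (0,1): δ = 104.25°  ·
  (0,2): δ = 33.96°  ✓
  (0,3): δ = 29.74°  ✓
  (0,4): δ = 79.93°  ·
  (0,5): δ = 109.25°  ·
  (0,6): δ = 128.05°  ·
  (0,7): δ = 148.69°  ·
  (1,2): δ = 109.71°  ·
  (1,3): δ = 46.01°  ✓
  (1,4): δ = 4.17°  ✓
  (1,5): δ = 33.49°  ✓
  (1,6): δ = 52.30°  ·
  (1,7): δ = 72.93°  ·
  (2,3): δ = 116.30°  ·
  (2,4): δ = 66.12°  ·
  (2,5): δ = 36.79°  ✓
  (2,6): δ = 17.99°  ✓
  (2,7): δ = 2.65°  ✓
  (3,4): δ = 129.82°  ·
  (3,5): δ = 100.50°  ·
  (3,6): δ = 81.69°  ·
  (3,7): δ = 61.06°  ·
  (4,5): δ = 150.68°  ·
  (4,6): δ = 131.88°  ·
  (4,7): δ = 111.24°  ·
  (5,6): δ = 161.20°  ·
  (5,7): δ = 140.56°  ·
  (6,7): δ = 159.36°  ·
antipodal pairs: 8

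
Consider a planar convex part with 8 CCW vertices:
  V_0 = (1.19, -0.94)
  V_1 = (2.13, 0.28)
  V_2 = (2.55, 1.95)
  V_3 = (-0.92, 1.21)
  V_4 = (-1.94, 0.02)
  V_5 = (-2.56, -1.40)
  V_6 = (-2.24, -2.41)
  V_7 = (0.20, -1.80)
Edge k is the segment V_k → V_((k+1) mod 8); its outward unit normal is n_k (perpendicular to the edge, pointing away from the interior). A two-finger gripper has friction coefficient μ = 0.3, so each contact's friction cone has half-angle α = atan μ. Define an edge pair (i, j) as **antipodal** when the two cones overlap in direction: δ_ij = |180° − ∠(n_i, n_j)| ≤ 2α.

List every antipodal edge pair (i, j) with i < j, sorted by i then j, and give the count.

α = atan 0.3 = 16.70°;  2α = 33.40°
n_0 = (+0.7921, -0.6103)
n_1 = (+0.9698, -0.2439)
n_2 = (-0.2086, +0.9780)
n_3 = (-0.7593, +0.6508)
n_4 = (-0.9165, +0.4001)
n_5 = (-0.9533, -0.3020)
n_6 = (+0.2425, -0.9701)
n_7 = (+0.6558, -0.7549)
  (0,1): δ = 156.50°  ·
  (0,2): δ = 40.35°  ·
  (0,3): δ = 2.99°  ✓
  (0,4): δ = 14.03°  ✓
  (0,5): δ = 55.19°  ·
  (0,6): δ = 141.65°  ·
  (0,7): δ = 168.59°  ·
  (1,2): δ = 63.84°  ·
  (1,3): δ = 26.48°  ✓
  (1,4): δ = 9.47°  ✓
  (1,5): δ = 31.70°  ✓
  (1,6): δ = 118.15°  ·
  (1,7): δ = 145.10°  ·
  (2,3): δ = 142.64°  ·
  (2,4): δ = 125.63°  ·
  (2,5): δ = 84.46°  ·
  (2,6): δ = 2.00°  ✓
  (2,7): δ = 28.94°  ✓
  (3,4): δ = 162.99°  ·
  (3,5): δ = 121.82°  ·
  (3,6): δ = 35.36°  ·
  (3,7): δ = 8.42°  ✓
  (4,5): δ = 138.83°  ·
  (4,6): δ = 52.38°  ·
  (4,7): δ = 25.43°  ✓
  (5,6): δ = 93.54°  ·
  (5,7): δ = 66.60°  ·
  (6,7): δ = 153.06°  ·
antipodal pairs: 9

count = 9; pairs: (0,3), (0,4), (1,3), (1,4), (1,5), (2,6), (2,7), (3,7), (4,7)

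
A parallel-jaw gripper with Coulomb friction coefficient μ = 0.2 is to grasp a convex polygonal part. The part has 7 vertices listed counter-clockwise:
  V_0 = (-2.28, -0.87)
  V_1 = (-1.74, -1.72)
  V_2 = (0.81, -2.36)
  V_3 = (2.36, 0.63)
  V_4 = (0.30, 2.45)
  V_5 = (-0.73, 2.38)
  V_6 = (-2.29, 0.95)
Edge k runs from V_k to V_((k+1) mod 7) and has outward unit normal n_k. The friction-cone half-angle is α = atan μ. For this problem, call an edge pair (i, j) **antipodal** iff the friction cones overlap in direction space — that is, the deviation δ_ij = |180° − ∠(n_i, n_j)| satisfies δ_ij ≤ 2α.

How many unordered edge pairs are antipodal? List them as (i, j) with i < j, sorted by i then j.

α = atan 0.2 = 11.31°;  2α = 22.62°
n_0 = (-0.8441, -0.5362)
n_1 = (-0.2434, -0.9699)
n_2 = (+0.8878, -0.4602)
n_3 = (+0.6621, +0.7494)
n_4 = (-0.0678, +0.9977)
n_5 = (-0.6757, +0.7372)
n_6 = (-1.0000, -0.0055)
  (0,1): δ = 136.52°  ·
  (0,2): δ = 59.83°  ·
  (0,3): δ = 16.11°  ✓
  (0,4): δ = 61.46°  ·
  (0,5): δ = 100.08°  ·
  (0,6): δ = 147.89°  ·
  (1,2): δ = 103.31°  ·
  (1,3): δ = 27.37°  ·
  (1,4): δ = 17.98°  ✓
  (1,5): δ = 56.60°  ·
  (1,6): δ = 104.40°  ·
  (2,3): δ = 104.06°  ·
  (2,4): δ = 58.71°  ·
  (2,5): δ = 20.09°  ✓
  (2,6): δ = 27.72°  ·
  (3,4): δ = 134.65°  ·
  (3,5): δ = 96.03°  ·
  (3,6): δ = 48.22°  ·
  (4,5): δ = 141.38°  ·
  (4,6): δ = 93.57°  ·
  (5,6): δ = 132.20°  ·
antipodal pairs: 3

count = 3; pairs: (0,3), (1,4), (2,5)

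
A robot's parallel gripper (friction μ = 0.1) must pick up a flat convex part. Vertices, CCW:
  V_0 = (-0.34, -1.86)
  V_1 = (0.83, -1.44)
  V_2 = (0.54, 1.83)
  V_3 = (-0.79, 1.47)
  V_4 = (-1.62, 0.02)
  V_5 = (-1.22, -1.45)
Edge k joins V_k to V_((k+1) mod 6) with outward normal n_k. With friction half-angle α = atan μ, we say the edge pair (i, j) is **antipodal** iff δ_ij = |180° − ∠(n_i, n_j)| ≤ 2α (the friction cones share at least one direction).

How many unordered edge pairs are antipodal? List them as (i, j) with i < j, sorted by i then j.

α = atan 0.1 = 5.71°;  2α = 11.42°
n_0 = (+0.3379, -0.9412)
n_1 = (+0.9961, +0.0883)
n_2 = (-0.2613, +0.9653)
n_3 = (-0.8679, +0.4968)
n_4 = (-0.9649, -0.2626)
n_5 = (-0.4223, -0.9064)
  (0,1): δ = 104.68°  ·
  (0,2): δ = 4.60°  ✓
  (0,3): δ = 40.47°  ·
  (0,4): δ = 85.48°  ·
  (0,5): δ = 135.27°  ·
  (1,2): δ = 79.92°  ·
  (1,3): δ = 34.86°  ·
  (1,4): δ = 10.15°  ✓
  (1,5): δ = 59.95°  ·
  (2,3): δ = 134.93°  ·
  (2,4): δ = 89.92°  ·
  (2,5): δ = 40.13°  ·
  (3,4): δ = 134.99°  ·
  (3,5): δ = 85.19°  ·
  (4,5): δ = 130.20°  ·
antipodal pairs: 2

count = 2; pairs: (0,2), (1,4)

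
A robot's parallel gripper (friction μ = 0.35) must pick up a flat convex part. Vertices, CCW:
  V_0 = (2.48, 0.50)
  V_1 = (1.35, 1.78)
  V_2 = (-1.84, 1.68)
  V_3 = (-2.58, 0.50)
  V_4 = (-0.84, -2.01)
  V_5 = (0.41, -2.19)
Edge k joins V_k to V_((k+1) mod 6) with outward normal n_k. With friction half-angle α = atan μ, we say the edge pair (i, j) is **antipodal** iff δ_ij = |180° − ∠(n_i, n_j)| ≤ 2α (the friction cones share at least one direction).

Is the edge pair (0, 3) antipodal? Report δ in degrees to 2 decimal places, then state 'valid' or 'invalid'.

δ = 6.71°, valid

α = atan 0.35 = 19.29°;  2α = 38.58°
edge 0: e_0 = (-1.13, +1.28);  n_0 = (+0.7497, +0.6618)
edge 3: e_3 = (+1.74, -2.51);  n_3 = (-0.8218, -0.5697)
∠(n_0, n_3) = 173.29°
δ = |180° − 173.29°| = 6.71°
6.71° ≤ 2α = 38.58°  →  valid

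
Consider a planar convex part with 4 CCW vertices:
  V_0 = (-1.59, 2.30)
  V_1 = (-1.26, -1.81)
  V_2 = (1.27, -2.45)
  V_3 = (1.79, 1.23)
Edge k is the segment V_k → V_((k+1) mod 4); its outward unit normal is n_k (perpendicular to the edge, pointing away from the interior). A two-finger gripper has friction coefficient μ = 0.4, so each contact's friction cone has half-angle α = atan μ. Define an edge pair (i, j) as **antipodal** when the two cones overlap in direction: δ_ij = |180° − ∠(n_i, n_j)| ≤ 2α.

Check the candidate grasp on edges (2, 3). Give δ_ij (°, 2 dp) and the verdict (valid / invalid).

α = atan 0.4 = 21.80°;  2α = 43.60°
edge 2: e_2 = (+0.52, +3.68);  n_2 = (+0.9902, -0.1399)
edge 3: e_3 = (-3.38, +1.07);  n_3 = (+0.3018, +0.9534)
∠(n_2, n_3) = 80.48°
δ = |180° − 80.48°| = 99.52°
99.52° > 2α = 43.60°  →  invalid

δ = 99.52°, invalid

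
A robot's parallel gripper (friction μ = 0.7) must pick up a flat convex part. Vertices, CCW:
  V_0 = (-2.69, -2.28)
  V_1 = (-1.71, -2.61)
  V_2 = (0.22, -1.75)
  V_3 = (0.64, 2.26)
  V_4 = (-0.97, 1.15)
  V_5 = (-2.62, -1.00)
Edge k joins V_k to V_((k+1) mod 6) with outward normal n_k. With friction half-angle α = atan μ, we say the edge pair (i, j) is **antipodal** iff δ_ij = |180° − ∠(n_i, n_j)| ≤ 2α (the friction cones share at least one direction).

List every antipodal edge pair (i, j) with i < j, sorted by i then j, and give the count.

α = atan 0.7 = 34.99°;  2α = 69.98°
n_0 = (-0.3191, -0.9477)
n_1 = (+0.4070, -0.9134)
n_2 = (+0.9946, -0.1042)
n_3 = (-0.5676, +0.8233)
n_4 = (-0.7933, +0.6088)
n_5 = (-0.9985, +0.0546)
  (0,1): δ = 137.37°  ·
  (0,2): δ = 77.37°  ·
  (0,3): δ = 53.19°  ✓
  (0,4): δ = 71.11°  ·
  (0,5): δ = 105.48°  ·
  (1,2): δ = 120.00°  ·
  (1,3): δ = 10.57°  ✓
  (1,4): δ = 28.48°  ✓
  (1,5): δ = 62.85°  ✓
  (2,3): δ = 49.44°  ✓
  (2,4): δ = 31.52°  ✓
  (2,5): δ = 2.85°  ✓
  (3,4): δ = 162.09°  ·
  (3,5): δ = 127.71°  ·
  (4,5): δ = 145.63°  ·
antipodal pairs: 7

count = 7; pairs: (0,3), (1,3), (1,4), (1,5), (2,3), (2,4), (2,5)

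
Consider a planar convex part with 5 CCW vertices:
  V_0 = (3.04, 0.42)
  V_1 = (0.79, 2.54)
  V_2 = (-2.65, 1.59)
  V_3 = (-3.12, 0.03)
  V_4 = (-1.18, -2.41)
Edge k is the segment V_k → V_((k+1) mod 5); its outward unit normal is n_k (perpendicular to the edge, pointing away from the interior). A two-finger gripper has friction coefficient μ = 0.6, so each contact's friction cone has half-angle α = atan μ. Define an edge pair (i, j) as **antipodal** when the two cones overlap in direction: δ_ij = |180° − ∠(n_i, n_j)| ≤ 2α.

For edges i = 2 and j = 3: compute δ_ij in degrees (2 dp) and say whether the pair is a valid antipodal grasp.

δ = 124.75°, invalid

α = atan 0.6 = 30.96°;  2α = 61.93°
edge 2: e_2 = (-0.47, -1.56);  n_2 = (-0.9575, +0.2885)
edge 3: e_3 = (+1.94, -2.44);  n_3 = (-0.7827, -0.6223)
∠(n_2, n_3) = 55.25°
δ = |180° − 55.25°| = 124.75°
124.75° > 2α = 61.93°  →  invalid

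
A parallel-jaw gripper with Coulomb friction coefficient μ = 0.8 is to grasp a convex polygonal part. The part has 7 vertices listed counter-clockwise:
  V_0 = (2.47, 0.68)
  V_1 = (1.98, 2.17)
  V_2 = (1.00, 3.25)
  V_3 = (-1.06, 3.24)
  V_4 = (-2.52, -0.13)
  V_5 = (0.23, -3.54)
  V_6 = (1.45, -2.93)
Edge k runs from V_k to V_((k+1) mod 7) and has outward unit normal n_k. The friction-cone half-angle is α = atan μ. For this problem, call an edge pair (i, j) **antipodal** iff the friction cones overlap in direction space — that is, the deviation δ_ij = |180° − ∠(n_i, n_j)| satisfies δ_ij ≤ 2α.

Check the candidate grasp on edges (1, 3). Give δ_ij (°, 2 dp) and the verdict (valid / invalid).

α = atan 0.8 = 38.66°;  2α = 77.32°
edge 1: e_1 = (-0.98, +1.08);  n_1 = (+0.7406, +0.6720)
edge 3: e_3 = (-1.46, -3.37);  n_3 = (-0.9176, +0.3975)
∠(n_1, n_3) = 114.36°
δ = |180° − 114.36°| = 65.64°
65.64° ≤ 2α = 77.32°  →  valid

δ = 65.64°, valid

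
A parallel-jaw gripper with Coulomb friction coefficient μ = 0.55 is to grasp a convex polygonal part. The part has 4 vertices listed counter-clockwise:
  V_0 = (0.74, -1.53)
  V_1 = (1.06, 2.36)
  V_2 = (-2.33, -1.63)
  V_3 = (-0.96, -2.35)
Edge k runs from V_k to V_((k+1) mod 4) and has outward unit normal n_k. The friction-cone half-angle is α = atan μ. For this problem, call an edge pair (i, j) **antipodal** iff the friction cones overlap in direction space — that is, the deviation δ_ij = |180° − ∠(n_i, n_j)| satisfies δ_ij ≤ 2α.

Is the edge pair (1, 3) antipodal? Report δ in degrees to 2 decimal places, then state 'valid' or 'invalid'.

α = atan 0.55 = 28.81°;  2α = 57.62°
edge 1: e_1 = (-3.39, -3.99);  n_1 = (-0.7621, +0.6475)
edge 3: e_3 = (+1.70, +0.82);  n_3 = (+0.4345, -0.9007)
∠(n_1, n_3) = 156.10°
δ = |180° − 156.10°| = 23.90°
23.90° ≤ 2α = 57.62°  →  valid

δ = 23.90°, valid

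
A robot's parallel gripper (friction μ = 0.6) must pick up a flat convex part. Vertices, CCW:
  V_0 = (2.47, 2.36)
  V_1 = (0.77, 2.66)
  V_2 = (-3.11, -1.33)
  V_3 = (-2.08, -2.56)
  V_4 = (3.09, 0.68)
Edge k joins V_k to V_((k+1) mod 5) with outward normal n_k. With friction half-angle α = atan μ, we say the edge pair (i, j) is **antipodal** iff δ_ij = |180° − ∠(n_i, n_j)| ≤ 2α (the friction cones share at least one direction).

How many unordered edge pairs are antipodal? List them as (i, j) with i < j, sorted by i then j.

count = 4; pairs: (0,2), (0,3), (1,3), (2,4)

α = atan 0.6 = 30.96°;  2α = 61.93°
n_0 = (+0.1738, +0.9848)
n_1 = (-0.7169, +0.6972)
n_2 = (-0.7667, -0.6420)
n_3 = (+0.5310, -0.8474)
n_4 = (+0.9382, +0.3462)
  (0,1): δ = 124.19°  ·
  (0,2): δ = 40.05°  ✓
  (0,3): δ = 42.08°  ✓
  (0,4): δ = 120.26°  ·
  (1,2): δ = 95.86°  ·
  (1,3): δ = 13.73°  ✓
  (1,4): δ = 64.46°  ·
  (2,3): δ = 97.87°  ·
  (2,4): δ = 19.69°  ✓
  (3,4): δ = 101.82°  ·
antipodal pairs: 4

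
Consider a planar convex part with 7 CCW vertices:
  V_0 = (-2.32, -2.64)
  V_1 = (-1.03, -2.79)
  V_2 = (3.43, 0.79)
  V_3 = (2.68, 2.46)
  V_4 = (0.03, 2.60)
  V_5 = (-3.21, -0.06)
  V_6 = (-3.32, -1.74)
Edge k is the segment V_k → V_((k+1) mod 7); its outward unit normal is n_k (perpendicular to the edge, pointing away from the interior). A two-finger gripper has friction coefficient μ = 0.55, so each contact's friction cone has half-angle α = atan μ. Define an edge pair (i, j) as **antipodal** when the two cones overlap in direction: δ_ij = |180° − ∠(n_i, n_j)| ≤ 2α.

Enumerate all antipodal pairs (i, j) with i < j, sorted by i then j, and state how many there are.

count = 8; pairs: (0,3), (0,4), (1,3), (1,4), (1,5), (2,5), (2,6), (3,6)

α = atan 0.55 = 28.81°;  2α = 57.62°
n_0 = (-0.1155, -0.9933)
n_1 = (+0.6260, -0.7798)
n_2 = (+0.9122, +0.4097)
n_3 = (+0.0528, +0.9986)
n_4 = (-0.6345, +0.7729)
n_5 = (-0.9979, +0.0653)
n_6 = (-0.6690, -0.7433)
  (0,1): δ = 134.61°  ·
  (0,2): δ = 59.18°  ·
  (0,3): δ = 3.61°  ✓
  (0,4): δ = 46.02°  ✓
  (0,5): δ = 92.89°  ·
  (0,6): δ = 144.65°  ·
  (1,2): δ = 104.57°  ·
  (1,3): δ = 41.78°  ✓
  (1,4): δ = 0.63°  ✓
  (1,5): δ = 47.50°  ✓
  (1,6): δ = 99.26°  ·
  (2,3): δ = 117.21°  ·
  (2,4): δ = 74.80°  ·
  (2,5): δ = 27.93°  ✓
  (2,6): δ = 23.83°  ✓
  (3,4): δ = 137.59°  ·
  (3,5): δ = 90.72°  ·
  (3,6): δ = 38.96°  ✓
  (4,5): δ = 133.13°  ·
  (4,6): δ = 81.37°  ·
  (5,6): δ = 128.24°  ·
antipodal pairs: 8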